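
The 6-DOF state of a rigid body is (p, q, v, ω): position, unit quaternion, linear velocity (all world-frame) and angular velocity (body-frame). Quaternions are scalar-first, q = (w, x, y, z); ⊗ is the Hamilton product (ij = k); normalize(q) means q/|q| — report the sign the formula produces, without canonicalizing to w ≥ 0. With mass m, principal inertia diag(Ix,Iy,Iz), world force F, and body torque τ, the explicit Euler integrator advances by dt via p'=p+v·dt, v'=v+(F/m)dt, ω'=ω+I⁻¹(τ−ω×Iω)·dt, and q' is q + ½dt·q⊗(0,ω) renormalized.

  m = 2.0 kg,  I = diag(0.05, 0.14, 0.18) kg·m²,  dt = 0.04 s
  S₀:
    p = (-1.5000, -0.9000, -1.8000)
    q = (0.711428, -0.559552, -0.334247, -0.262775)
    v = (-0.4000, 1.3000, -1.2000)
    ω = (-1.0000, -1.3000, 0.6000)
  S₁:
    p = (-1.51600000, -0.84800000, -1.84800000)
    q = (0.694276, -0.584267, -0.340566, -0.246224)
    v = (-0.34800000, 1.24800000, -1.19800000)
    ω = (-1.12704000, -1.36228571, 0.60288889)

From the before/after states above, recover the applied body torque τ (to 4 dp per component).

ω₁ − ω₀ = (-0.12704000, -0.06228571, 0.00288889)
gyro term ω₀×Iω₀ = (-0.0312, 0.0780, 0.1170)
applied torque τ = (-0.1900, -0.1400, 0.1300)

τ = (-0.1900, -0.1400, 0.1300)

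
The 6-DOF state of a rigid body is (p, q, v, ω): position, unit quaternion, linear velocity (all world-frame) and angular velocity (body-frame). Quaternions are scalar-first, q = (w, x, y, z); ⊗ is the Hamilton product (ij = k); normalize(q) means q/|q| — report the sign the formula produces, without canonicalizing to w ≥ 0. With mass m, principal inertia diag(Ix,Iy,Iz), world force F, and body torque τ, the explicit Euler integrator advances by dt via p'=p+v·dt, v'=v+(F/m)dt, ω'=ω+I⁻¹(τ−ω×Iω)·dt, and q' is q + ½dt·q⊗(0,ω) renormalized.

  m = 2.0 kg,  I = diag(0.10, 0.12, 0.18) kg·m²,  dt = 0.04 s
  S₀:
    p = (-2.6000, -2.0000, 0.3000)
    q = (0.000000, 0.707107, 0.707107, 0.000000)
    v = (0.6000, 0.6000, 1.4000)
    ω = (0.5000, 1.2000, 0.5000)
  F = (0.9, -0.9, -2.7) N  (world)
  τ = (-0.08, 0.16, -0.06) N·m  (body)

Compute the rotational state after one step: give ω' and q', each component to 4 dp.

precession coupling ω×(Iω) = (0.0360, -0.0200, 0.0120)
α = I⁻¹(τ − ω×Iω) = (-1.1600, 1.5000, -0.4000)
ω + α·dt = (0.4536, 1.2600, 0.4840)
q⊗(0,ω) = (-1.2020819, 0.3535535, -0.3535535, 0.4949749)
q + ½dt·q⊗(0,ω), renormalized = (-0.0240, 0.7139, 0.6998, 0.0099)

ω' = (0.4536, 1.2600, 0.4840)
q' = (-0.0240, 0.7139, 0.6998, 0.0099)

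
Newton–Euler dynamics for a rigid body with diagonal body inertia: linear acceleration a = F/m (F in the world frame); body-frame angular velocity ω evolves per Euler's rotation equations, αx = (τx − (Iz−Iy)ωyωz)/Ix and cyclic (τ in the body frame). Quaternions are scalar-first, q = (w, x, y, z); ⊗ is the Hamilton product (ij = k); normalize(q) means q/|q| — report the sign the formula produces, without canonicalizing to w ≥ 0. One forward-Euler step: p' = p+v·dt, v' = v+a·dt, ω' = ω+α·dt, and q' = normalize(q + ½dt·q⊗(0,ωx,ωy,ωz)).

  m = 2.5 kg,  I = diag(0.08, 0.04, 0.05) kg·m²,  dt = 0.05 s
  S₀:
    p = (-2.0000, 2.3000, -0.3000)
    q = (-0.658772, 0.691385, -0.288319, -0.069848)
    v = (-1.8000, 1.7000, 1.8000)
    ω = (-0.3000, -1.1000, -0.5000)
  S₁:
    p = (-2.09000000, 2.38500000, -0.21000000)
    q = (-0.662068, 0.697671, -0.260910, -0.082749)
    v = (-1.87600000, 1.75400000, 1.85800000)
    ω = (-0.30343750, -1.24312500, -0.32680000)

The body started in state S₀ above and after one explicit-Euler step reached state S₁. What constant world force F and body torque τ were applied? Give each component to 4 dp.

F = (-3.8000, 2.7000, 2.9000)
τ = (0.0000, -0.1100, 0.1600)

ω₁ − ω₀ = (-0.00343750, -0.14312500, 0.17320000)
gyro term ω₀×Iω₀ = (0.0055, 0.0045, -0.0132)
I·α + gyro = (0.0000, -0.1100, 0.1600)
Δv = v₁−v₀ = (-0.07600000, 0.05400000, 0.05800000)
F = m·Δv/dt = (-3.8000, 2.7000, 2.9000)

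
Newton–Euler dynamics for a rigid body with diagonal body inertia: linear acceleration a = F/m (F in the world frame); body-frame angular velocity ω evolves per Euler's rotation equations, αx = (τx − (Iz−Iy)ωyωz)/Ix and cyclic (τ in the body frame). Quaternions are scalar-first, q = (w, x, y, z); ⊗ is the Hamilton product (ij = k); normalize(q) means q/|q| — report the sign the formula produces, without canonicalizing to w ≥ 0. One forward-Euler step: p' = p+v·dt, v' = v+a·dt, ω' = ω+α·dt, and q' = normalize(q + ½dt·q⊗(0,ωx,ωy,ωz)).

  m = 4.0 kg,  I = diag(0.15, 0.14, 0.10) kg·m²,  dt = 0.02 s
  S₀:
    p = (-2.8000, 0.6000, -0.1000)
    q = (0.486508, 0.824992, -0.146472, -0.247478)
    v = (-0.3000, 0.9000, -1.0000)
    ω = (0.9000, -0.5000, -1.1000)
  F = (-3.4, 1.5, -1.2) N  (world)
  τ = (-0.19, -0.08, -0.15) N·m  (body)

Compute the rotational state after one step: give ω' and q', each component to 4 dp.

angular accel α = (-1.1200, -0.2179, -1.5450)
ω' = ω + α·dt = (0.8776, -0.5044, -1.1309)
Hamilton product q⊗(0,ω) = (-1.0879546, 0.4752374, 0.4415070, -0.8158300)
updated quaternion q' = (0.4756, 0.8296, -0.1420, -0.2556)

ω' = (0.8776, -0.5044, -1.1309)
q' = (0.4756, 0.8296, -0.1420, -0.2556)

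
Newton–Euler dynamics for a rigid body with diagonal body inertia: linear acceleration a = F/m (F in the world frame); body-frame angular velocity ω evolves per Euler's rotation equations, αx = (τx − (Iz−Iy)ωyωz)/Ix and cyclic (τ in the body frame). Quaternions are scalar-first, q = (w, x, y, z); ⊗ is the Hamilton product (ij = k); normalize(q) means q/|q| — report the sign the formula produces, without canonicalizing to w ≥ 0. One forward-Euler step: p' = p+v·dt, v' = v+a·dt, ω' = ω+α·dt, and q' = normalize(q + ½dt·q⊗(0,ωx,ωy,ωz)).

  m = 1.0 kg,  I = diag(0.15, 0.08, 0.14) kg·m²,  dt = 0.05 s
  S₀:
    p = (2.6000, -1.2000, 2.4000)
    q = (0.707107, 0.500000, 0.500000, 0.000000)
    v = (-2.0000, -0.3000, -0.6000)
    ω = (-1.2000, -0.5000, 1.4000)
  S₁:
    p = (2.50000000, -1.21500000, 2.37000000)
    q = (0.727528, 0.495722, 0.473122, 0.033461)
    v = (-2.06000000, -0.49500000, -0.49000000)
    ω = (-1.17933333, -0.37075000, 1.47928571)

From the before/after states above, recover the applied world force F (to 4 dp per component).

F = (-1.2000, -3.9000, 2.2000)

velocity change Δv = (-0.06000000, -0.19500000, 0.11000000)
m·(v₁−v₀)/dt = (-1.2000, -3.9000, 2.2000)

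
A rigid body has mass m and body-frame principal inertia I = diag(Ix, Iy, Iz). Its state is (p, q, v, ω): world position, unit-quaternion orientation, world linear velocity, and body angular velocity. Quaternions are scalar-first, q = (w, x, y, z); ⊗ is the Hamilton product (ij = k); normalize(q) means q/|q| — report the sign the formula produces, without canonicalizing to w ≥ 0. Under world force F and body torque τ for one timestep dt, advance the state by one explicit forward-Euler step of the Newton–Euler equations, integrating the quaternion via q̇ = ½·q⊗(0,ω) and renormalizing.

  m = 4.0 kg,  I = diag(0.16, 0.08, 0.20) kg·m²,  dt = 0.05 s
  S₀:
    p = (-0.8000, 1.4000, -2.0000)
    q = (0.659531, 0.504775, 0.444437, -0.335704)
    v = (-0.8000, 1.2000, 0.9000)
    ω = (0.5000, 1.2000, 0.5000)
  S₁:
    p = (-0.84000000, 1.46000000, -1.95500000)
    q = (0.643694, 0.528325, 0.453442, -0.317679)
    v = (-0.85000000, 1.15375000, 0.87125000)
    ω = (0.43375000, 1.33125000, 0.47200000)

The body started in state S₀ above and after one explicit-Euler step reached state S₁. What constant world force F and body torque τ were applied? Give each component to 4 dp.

Δv = v₁−v₀ = (-0.05000000, -0.04625000, -0.02875000)
F = m·Δv/dt = (-4.0000, -3.7000, -2.3000)
Δω = ω₁−ω₀ = (-0.06625000, 0.13125000, -0.02800000)
gyro term ω₀×Iω₀ = (0.0720, -0.0100, -0.0480)
τ = I·(Δω/dt) + ω₀×(Iω₀) = (-0.1400, 0.2000, -0.1600)

F = (-4.0000, -3.7000, -2.3000)
τ = (-0.1400, 0.2000, -0.1600)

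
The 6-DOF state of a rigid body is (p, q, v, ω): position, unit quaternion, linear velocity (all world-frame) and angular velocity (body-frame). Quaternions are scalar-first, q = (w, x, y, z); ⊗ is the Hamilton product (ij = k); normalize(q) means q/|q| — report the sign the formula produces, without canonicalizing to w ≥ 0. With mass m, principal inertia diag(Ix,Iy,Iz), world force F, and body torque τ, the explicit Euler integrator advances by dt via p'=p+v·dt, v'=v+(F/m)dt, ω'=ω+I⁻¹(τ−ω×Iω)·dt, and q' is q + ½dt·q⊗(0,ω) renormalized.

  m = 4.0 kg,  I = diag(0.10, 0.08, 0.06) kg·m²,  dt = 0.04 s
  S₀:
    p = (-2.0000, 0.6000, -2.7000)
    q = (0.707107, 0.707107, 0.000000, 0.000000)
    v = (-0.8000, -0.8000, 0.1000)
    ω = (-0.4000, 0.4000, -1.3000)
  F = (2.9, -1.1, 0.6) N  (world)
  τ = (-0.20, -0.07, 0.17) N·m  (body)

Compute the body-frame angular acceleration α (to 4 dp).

ω×(Iω) gyroscopic = (0.0104, 0.0208, 0.0032)
(τ − ω×Iω)/I = (-2.1040, -1.1350, 2.7800)

α = (-2.1040, -1.1350, 2.7800)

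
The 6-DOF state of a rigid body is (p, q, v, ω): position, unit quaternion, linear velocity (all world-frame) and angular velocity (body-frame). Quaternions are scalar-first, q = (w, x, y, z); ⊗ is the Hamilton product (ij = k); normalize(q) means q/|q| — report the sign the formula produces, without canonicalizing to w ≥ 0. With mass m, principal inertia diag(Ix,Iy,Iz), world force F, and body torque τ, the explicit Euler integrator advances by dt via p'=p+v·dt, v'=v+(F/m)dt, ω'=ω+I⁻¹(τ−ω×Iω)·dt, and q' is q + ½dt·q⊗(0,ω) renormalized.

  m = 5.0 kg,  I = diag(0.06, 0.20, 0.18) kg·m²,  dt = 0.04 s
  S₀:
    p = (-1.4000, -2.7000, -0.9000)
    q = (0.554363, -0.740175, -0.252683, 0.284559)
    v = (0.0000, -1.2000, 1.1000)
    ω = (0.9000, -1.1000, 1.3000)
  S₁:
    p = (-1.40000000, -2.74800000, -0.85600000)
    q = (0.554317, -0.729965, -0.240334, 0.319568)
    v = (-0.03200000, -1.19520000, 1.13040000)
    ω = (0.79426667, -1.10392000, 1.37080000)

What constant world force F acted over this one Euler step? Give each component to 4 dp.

velocity change Δv = (-0.03200000, 0.00480000, 0.03040000)
m·(v₁−v₀)/dt = (-4.0000, 0.6000, 3.8000)

F = (-4.0000, 0.6000, 3.8000)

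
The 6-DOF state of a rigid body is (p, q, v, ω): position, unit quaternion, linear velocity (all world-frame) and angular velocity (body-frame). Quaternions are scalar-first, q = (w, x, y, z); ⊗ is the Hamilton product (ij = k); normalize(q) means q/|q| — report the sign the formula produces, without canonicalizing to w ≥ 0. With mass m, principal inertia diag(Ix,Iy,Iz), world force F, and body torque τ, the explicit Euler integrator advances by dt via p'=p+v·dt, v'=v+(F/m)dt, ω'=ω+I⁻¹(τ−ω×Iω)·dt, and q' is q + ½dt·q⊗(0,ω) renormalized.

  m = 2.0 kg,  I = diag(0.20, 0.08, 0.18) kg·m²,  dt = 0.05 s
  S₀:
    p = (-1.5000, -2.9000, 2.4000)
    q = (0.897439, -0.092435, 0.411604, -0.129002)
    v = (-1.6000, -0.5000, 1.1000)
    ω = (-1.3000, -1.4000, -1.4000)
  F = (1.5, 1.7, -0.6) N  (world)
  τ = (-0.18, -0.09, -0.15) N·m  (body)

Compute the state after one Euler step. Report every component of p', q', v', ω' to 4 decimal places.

a = (0.7500, 0.8500, -0.3000)
p' = p + v·dt = (-1.5800, -2.9250, 2.4550)
v' = v + a·dt = (-1.5625, -0.4575, 1.0850)
gyro term ω×Iω = (0.1960, 0.0364, -0.2184)
(τ − ω×Iω)/I = (-1.8800, -1.5800, 0.3800)
new body rate ω' = (-1.3940, -1.4790, -1.3810)
q⊗(0,ω) = (0.2754773, -1.9235191, -1.2181210, -0.5919204)
q + ½dt·q⊗(0,ω), renormalized = (0.9027, -0.1403, 0.3805, -0.1435)

p' = (-1.5800, -2.9250, 2.4550)
q' = (0.9027, -0.1403, 0.3805, -0.1435)
v' = (-1.5625, -0.4575, 1.0850)
ω' = (-1.3940, -1.4790, -1.3810)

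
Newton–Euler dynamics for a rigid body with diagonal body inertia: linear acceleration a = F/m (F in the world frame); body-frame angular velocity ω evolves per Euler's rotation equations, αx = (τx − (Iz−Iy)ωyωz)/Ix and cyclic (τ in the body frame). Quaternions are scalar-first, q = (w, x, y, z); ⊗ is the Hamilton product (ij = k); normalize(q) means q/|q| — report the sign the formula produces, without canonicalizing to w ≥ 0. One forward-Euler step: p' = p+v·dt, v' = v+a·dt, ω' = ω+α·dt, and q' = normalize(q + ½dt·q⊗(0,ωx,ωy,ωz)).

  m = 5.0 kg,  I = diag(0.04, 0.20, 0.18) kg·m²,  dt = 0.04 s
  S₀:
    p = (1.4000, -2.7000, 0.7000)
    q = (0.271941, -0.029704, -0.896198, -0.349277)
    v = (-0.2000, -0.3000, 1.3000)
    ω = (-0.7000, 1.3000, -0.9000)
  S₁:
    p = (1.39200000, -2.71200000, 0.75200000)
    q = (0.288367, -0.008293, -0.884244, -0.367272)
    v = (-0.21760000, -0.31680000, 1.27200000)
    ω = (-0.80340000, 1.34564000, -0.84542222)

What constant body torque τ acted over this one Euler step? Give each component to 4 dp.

τ = (-0.0800, 0.1400, 0.1000)

rate change Δω = (-0.10340000, 0.04564000, 0.05457778)
precession coupling = (0.0234, -0.0882, -0.1456)
I·α + gyro = (-0.0800, 0.1400, 0.1000)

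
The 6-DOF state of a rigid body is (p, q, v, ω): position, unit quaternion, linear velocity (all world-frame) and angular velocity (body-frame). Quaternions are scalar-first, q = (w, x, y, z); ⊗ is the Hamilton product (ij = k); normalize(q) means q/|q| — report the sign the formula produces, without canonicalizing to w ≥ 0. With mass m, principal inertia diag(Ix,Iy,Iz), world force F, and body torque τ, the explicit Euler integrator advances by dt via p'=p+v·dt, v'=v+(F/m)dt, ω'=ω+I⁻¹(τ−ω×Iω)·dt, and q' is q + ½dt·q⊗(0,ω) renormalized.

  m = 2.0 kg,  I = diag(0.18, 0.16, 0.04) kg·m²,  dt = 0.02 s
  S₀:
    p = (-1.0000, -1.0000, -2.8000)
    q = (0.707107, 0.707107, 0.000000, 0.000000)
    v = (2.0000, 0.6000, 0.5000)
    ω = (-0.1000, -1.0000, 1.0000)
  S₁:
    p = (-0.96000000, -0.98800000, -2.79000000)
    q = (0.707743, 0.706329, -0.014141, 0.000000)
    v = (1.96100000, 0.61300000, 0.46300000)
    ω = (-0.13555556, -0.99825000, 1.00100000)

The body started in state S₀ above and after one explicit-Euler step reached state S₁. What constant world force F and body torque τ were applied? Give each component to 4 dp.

F = (-3.9000, 1.3000, -3.7000)
τ = (-0.2000, 0.0000, 0.0000)

v₁ − v₀ = (-0.03900000, 0.01300000, -0.03700000)
m·(v₁−v₀)/dt = (-3.9000, 1.3000, -3.7000)
rate change Δω = (-0.03555556, 0.00175000, 0.00100000)
gyro term ω₀×Iω₀ = (0.1200, -0.0140, -0.0020)
τ = I·(Δω/dt) + ω₀×(Iω₀) = (-0.2000, 0.0000, 0.0000)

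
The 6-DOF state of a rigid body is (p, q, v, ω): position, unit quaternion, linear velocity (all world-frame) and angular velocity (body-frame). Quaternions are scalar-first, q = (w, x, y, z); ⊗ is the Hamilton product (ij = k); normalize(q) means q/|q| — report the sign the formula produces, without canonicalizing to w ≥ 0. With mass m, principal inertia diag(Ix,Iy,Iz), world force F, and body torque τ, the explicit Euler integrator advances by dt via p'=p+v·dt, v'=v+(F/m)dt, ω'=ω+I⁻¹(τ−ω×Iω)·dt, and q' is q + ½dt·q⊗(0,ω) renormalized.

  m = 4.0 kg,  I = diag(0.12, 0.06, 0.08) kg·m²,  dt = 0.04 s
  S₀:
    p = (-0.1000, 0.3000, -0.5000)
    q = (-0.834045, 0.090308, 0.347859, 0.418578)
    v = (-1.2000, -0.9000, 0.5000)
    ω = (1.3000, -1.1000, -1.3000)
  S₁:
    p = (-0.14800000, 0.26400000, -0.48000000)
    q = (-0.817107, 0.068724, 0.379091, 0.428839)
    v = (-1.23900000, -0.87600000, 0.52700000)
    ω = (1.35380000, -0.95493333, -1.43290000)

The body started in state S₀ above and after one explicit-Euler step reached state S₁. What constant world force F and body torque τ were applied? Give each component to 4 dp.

Δv = v₁−v₀ = (-0.03900000, 0.02400000, 0.02700000)
m·(v₁−v₀)/dt = (-3.9000, 2.4000, 2.7000)
ω₁ − ω₀ = (0.05380000, 0.14506667, -0.13290000)
precession coupling = (0.0286, -0.0676, 0.0858)
I·α + gyro = (0.1900, 0.1500, -0.1800)

F = (-3.9000, 2.4000, 2.7000)
τ = (0.1900, 0.1500, -0.1800)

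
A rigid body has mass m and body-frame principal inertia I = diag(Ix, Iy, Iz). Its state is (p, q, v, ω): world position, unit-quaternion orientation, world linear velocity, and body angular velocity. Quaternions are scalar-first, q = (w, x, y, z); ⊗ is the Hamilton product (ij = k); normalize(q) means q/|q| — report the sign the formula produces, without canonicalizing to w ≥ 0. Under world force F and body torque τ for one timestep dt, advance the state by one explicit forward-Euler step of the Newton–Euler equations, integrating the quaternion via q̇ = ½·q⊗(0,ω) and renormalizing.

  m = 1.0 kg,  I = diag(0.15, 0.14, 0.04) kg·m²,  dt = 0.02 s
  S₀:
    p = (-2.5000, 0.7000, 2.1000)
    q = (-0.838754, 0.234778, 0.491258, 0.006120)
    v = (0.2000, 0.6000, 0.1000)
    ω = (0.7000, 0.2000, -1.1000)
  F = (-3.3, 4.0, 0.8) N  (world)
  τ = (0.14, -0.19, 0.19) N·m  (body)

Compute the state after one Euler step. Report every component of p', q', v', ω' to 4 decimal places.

gyro term ω×Iω = (0.0220, -0.0847, -0.0014)
(τ − ω×Iω)/I = (0.7867, -0.7521, 4.7850)
ω + α·dt = (0.7157, 0.1850, -1.0043)
Hamilton product q⊗(0,ω) = (-0.2558642, -1.1287356, 0.0947890, 0.6257044)
q' = normalize(q + ½dt·q⊗(0,ω)) = (-0.8412, 0.2235, 0.4922, 0.0124)
a = (-3.3000, 4.0000, 0.8000)
p + v·dt = (-2.4960, 0.7120, 2.1020)
v' = v + a·dt = (0.1340, 0.6800, 0.1160)

p' = (-2.4960, 0.7120, 2.1020)
q' = (-0.8412, 0.2235, 0.4922, 0.0124)
v' = (0.1340, 0.6800, 0.1160)
ω' = (0.7157, 0.1850, -1.0043)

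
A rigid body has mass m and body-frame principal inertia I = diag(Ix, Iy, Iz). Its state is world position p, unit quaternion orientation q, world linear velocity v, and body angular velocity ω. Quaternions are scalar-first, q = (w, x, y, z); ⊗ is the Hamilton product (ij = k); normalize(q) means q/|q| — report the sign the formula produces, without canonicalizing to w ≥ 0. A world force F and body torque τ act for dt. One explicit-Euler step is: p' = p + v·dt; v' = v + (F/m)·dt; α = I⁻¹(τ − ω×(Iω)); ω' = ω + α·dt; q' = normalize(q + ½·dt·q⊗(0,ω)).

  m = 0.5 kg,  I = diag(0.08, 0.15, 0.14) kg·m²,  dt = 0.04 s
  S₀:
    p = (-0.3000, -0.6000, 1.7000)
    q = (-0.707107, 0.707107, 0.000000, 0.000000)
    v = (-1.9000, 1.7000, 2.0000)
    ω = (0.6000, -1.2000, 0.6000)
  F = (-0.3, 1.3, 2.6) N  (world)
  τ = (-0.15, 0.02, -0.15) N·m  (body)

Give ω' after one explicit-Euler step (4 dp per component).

ω' = (0.5214, -1.1889, 0.5715)

ω×(Iω) gyroscopic = (0.0072, -0.0216, -0.0504)
angular accel α = (-1.9650, 0.2773, -0.7114)
ω + α·dt = (0.5214, -1.1889, 0.5715)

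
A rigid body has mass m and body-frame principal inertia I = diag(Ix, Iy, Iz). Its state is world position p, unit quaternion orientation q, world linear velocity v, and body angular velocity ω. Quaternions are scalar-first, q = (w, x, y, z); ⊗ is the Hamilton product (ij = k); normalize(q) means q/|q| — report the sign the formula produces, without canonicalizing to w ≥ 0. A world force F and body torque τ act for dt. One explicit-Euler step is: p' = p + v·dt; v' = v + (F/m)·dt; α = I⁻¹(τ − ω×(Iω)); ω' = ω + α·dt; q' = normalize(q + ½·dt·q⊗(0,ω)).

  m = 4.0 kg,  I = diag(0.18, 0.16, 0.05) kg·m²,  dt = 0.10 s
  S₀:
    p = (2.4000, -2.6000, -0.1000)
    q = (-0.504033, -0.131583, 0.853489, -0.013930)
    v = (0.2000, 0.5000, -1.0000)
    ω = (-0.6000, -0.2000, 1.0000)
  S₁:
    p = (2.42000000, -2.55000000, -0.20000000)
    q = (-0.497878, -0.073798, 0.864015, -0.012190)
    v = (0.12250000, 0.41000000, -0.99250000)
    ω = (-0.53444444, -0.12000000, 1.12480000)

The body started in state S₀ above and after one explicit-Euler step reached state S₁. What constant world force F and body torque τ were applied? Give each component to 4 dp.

F = (-3.1000, -3.6000, 0.3000)
τ = (0.1400, 0.0500, 0.0600)

velocity change Δv = (-0.07750000, -0.09000000, 0.00750000)
m·(v₁−v₀)/dt = (-3.1000, -3.6000, 0.3000)
rate change Δω = (0.06555556, 0.08000000, 0.12480000)
ω₀×(Iω₀) = (0.0220, -0.0780, -0.0024)
τ = I·(Δω/dt) + ω₀×(Iω₀) = (0.1400, 0.0500, 0.0600)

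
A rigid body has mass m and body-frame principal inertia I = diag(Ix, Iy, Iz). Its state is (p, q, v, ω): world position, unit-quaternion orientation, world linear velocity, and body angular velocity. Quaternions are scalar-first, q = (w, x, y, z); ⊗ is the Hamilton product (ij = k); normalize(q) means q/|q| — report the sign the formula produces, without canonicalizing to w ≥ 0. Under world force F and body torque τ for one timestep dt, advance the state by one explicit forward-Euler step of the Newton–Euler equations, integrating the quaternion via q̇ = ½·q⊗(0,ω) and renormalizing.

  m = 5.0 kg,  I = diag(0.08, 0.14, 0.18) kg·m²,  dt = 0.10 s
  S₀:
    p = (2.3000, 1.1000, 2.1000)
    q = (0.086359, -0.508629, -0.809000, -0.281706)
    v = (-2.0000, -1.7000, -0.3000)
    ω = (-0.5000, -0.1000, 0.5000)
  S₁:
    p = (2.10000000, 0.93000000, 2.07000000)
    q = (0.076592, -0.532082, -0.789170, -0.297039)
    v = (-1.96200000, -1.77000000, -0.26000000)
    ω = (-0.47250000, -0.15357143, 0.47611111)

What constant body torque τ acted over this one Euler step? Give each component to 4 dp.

Δω = ω₁−ω₀ = (0.02750000, -0.05357143, -0.02388889)
τ = I·(Δω/dt) + ω₀×(Iω₀) = (0.0200, -0.0500, -0.0400)

τ = (0.0200, -0.0500, -0.0400)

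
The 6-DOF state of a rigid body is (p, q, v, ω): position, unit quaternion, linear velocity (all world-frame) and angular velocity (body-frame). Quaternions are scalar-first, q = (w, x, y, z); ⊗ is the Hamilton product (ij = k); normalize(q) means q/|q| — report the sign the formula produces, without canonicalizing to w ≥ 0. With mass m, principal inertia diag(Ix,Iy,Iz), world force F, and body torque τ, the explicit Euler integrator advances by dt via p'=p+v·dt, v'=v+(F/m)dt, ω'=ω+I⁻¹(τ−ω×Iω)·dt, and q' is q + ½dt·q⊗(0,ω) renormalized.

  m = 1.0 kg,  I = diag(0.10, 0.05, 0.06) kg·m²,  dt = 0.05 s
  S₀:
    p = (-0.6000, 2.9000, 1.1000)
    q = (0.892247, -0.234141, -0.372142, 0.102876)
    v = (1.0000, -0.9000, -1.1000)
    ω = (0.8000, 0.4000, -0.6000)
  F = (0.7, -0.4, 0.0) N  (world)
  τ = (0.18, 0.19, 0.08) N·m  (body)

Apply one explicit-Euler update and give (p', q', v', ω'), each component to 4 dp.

a = (0.7000, -0.4000, 0.0000)
p + v·dt = (-0.5500, 2.8550, 1.0450)
new velocity v' = (1.0350, -0.9200, -1.1000)
gyro term ω×Iω = (-0.0024, -0.0192, -0.0160)
angular accel α = (1.8240, 4.1840, 1.6000)
ω' = ω + α·dt = (0.8912, 0.6092, -0.5200)
Hamilton product q⊗(0,ω) = (0.3978952, 0.8959324, 0.2987150, -0.3312910)
q + ½dt·q⊗(0,ω), renormalized = (0.9019, -0.2117, -0.3645, 0.0946)

p' = (-0.5500, 2.8550, 1.0450)
q' = (0.9019, -0.2117, -0.3645, 0.0946)
v' = (1.0350, -0.9200, -1.1000)
ω' = (0.8912, 0.6092, -0.5200)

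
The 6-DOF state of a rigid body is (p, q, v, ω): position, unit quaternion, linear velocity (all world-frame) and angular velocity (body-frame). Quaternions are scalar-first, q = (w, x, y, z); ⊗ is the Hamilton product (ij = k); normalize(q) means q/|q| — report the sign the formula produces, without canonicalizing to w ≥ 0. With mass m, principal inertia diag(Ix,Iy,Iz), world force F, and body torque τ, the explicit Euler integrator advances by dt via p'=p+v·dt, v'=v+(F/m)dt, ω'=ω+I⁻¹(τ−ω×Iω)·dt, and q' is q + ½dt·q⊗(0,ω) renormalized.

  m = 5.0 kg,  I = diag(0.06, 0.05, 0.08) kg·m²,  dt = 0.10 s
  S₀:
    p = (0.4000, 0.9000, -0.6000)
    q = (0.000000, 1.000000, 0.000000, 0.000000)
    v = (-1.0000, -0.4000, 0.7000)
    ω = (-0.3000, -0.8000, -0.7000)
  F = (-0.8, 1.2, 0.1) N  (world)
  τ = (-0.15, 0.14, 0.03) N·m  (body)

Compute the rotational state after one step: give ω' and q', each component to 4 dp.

gyro term ω×Iω = (0.0168, -0.0042, -0.0024)
angular accel α = (-2.7800, 2.8840, 0.4050)
new body rate ω' = (-0.5780, -0.5116, -0.6595)
2q̇ = q⊗(0,ω) = (0.3000000, 0.0000000, 0.7000000, -0.8000000)
q' = normalize(q + ½dt·q⊗(0,ω)) = (0.0150, 0.9985, 0.0349, -0.0399)

ω' = (-0.5780, -0.5116, -0.6595)
q' = (0.0150, 0.9985, 0.0349, -0.0399)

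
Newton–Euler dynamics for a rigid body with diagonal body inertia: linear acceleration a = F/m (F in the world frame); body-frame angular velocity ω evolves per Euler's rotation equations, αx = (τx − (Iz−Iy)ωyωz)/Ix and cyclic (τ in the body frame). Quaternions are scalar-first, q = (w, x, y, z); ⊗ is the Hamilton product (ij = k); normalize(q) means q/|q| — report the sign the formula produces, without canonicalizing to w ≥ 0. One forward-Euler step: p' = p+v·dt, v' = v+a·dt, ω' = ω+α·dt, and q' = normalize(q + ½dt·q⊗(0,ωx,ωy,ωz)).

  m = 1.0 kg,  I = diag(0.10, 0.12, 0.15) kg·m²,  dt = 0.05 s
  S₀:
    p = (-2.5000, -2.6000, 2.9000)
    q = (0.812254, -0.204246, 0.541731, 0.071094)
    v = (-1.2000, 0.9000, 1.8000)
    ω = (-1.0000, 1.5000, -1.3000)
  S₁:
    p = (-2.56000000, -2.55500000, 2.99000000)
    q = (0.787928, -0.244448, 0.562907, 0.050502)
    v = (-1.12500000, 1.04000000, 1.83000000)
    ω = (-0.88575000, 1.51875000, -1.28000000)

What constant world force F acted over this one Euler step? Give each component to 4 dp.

F = (1.5000, 2.8000, 0.6000)

v₁ − v₀ = (0.07500000, 0.14000000, 0.03000000)
applied force F = (1.5000, 2.8000, 0.6000)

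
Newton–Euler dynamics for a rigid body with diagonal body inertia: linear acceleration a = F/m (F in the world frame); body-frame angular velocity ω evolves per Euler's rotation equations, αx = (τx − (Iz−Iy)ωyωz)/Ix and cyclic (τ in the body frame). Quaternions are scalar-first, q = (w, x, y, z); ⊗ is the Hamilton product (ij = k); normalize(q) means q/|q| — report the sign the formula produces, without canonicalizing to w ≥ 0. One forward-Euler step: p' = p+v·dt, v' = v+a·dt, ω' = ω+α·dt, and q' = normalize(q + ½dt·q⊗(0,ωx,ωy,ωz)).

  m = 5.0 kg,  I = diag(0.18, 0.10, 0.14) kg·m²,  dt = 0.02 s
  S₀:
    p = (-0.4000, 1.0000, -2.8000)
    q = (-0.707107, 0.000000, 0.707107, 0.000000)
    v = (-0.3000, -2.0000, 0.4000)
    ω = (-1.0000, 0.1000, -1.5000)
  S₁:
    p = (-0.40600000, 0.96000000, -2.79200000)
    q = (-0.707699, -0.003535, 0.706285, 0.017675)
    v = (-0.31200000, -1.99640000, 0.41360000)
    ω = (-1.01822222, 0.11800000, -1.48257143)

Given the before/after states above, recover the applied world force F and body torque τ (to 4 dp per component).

rate change Δω = (-0.01822222, 0.01800000, 0.01742857)
I·α + gyro = (-0.1700, 0.1500, 0.1300)
velocity change Δv = (-0.01200000, 0.00360000, 0.01360000)
applied force F = (-3.0000, 0.9000, 3.4000)

F = (-3.0000, 0.9000, 3.4000)
τ = (-0.1700, 0.1500, 0.1300)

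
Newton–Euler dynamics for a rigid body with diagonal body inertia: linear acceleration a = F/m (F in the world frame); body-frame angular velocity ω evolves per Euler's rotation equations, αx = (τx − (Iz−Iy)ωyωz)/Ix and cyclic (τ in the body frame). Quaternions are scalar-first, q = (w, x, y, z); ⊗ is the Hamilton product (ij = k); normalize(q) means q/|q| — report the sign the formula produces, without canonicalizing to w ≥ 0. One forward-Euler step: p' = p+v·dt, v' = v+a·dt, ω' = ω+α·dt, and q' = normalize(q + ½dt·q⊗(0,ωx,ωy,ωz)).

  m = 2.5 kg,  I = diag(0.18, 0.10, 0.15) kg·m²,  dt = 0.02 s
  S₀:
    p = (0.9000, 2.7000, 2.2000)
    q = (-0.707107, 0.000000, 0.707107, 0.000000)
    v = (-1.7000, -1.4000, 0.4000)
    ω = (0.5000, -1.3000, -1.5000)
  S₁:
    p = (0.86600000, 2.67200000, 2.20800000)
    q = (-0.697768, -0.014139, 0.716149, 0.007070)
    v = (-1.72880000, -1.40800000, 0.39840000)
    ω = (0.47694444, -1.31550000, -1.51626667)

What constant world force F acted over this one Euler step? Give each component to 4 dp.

F = (-3.6000, -1.0000, -0.2000)

Δv = v₁−v₀ = (-0.02880000, -0.00800000, -0.00160000)
F = m·Δv/dt = (-3.6000, -1.0000, -0.2000)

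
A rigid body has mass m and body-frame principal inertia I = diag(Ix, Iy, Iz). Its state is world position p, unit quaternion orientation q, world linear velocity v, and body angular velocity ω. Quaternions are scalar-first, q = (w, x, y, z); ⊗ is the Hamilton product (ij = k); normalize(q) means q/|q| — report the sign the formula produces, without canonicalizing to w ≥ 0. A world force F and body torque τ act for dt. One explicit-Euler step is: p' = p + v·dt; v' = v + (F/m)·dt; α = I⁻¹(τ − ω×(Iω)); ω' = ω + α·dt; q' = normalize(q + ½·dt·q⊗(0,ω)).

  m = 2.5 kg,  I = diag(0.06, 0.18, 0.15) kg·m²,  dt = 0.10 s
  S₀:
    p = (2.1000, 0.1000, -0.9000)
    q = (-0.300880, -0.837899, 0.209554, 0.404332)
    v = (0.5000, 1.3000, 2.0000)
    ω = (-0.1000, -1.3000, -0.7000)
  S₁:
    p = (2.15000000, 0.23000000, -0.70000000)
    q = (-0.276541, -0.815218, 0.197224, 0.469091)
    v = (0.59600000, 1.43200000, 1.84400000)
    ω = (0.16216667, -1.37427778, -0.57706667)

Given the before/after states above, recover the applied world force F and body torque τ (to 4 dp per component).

F = (2.4000, 3.3000, -3.9000)
τ = (0.1300, -0.1400, 0.2000)

rate change Δω = (0.26216667, -0.07427778, 0.12293333)
precession coupling = (-0.0273, -0.0063, 0.0156)
I·α + gyro = (0.1300, -0.1400, 0.2000)
velocity change Δv = (0.09600000, 0.13200000, -0.15600000)
F = m·Δv/dt = (2.4000, 3.3000, -3.9000)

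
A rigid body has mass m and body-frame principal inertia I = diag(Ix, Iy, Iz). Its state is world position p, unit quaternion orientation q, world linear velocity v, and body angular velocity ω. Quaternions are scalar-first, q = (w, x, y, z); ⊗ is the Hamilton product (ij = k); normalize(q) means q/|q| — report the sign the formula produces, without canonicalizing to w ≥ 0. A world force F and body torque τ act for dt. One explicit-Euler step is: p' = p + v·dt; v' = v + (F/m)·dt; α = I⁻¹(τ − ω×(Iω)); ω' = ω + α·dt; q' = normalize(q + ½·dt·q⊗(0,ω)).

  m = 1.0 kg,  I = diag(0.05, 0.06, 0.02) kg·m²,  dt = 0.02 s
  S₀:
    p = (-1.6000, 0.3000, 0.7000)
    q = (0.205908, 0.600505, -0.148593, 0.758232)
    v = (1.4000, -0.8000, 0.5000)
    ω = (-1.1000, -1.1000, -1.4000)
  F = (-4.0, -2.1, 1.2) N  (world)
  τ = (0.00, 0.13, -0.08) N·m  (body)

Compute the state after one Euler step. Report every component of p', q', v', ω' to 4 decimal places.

gyro term ω×Iω = (-0.0616, 0.0462, 0.0121)
(τ − ω×Iω)/I = (1.2320, 1.3967, -4.6050)
new body rate ω' = (-1.0754, -1.0721, -1.4921)
q⊗(0,ω) = (1.5586280, 0.8155866, -0.2198470, -1.1122790)
updated quaternion q' = (0.2214, 0.6085, -0.1508, 0.7469)
a = F/m = (-4.0000, -2.1000, 1.2000)
new position p' = (-1.5720, 0.2840, 0.7100)
v' = v + a·dt = (1.3200, -0.8420, 0.5240)

p' = (-1.5720, 0.2840, 0.7100)
q' = (0.2214, 0.6085, -0.1508, 0.7469)
v' = (1.3200, -0.8420, 0.5240)
ω' = (-1.0754, -1.0721, -1.4921)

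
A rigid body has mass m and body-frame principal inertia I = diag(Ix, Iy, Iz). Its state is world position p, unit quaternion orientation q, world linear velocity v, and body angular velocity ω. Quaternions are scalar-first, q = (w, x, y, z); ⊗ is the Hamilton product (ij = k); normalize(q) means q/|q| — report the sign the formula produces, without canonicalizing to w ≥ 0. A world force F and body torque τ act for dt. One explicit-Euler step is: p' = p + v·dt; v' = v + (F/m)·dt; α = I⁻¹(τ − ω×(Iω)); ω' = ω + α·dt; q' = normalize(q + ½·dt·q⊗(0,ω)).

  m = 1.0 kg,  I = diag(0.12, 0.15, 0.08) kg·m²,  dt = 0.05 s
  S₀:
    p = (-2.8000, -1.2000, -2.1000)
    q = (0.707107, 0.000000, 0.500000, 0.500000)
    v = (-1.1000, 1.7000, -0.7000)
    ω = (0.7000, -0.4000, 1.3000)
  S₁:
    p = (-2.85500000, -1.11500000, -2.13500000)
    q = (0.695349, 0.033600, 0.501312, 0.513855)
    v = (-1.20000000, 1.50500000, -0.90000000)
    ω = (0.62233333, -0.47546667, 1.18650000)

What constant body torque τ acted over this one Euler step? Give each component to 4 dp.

Δω = ω₁−ω₀ = (-0.07766667, -0.07546667, -0.11350000)
applied torque τ = (-0.1500, -0.1900, -0.1900)

τ = (-0.1500, -0.1900, -0.1900)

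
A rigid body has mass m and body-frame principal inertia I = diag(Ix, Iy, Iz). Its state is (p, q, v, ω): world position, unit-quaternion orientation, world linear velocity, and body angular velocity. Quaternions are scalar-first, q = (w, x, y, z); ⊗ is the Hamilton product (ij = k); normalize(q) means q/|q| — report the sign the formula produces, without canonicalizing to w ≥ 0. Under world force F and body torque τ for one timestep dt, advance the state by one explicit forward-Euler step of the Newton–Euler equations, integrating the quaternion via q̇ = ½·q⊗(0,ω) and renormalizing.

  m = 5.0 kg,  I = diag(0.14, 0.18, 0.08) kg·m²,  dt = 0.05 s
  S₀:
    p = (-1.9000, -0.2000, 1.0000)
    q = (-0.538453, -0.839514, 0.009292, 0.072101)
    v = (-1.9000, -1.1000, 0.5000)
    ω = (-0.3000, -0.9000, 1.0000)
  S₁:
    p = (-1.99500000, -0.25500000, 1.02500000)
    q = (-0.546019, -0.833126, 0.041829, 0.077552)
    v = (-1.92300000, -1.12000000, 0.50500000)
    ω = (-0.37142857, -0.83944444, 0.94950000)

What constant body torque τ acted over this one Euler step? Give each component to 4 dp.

τ = (-0.1100, 0.2000, -0.0700)

Δω = ω₁−ω₀ = (-0.07142857, 0.06055556, -0.05050000)
gyro term ω₀×Iω₀ = (0.0900, -0.0180, 0.0108)
τ = I·(Δω/dt) + ω₀×(Iω₀) = (-0.1100, 0.2000, -0.0700)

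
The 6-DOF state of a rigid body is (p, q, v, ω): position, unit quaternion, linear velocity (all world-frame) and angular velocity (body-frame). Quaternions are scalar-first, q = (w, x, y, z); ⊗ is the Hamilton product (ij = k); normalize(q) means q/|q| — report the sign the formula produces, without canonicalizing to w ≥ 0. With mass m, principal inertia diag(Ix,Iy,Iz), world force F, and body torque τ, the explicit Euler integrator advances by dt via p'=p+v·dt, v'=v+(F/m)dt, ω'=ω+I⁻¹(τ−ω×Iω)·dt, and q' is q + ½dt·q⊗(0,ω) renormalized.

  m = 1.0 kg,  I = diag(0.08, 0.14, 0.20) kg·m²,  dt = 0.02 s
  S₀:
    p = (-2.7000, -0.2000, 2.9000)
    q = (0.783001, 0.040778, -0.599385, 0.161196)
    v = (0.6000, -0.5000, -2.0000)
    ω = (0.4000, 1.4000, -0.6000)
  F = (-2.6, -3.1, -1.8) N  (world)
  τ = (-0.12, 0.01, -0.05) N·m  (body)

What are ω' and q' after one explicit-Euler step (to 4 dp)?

ω' = (0.3826, 1.3973, -0.6084)
q' = (0.7921, 0.0452, -0.5875, 0.1594)

angular accel α = (-0.8700, -0.1343, -0.4180)
ω' = ω + α·dt = (0.3826, 1.3973, -0.6084)
2q̇ = q⊗(0,ω) = (0.9195454, 0.4471570, 1.1851466, -0.1729574)
updated quaternion q' = (0.7921, 0.0452, -0.5875, 0.1594)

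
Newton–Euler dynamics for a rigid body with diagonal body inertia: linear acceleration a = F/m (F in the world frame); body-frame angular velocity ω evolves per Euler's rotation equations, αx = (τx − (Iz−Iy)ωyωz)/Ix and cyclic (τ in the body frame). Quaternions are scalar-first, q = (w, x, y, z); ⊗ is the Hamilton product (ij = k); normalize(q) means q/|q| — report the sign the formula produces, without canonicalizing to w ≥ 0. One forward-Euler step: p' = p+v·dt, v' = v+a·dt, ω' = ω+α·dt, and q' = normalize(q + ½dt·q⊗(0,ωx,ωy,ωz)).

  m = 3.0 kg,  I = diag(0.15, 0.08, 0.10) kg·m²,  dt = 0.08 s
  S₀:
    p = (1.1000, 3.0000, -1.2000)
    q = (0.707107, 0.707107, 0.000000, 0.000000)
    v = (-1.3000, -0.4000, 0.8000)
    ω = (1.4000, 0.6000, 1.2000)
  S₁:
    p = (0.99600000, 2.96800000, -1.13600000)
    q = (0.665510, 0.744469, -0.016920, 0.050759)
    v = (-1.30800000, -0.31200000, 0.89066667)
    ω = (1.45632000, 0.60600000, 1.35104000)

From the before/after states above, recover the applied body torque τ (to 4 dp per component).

Δω = ω₁−ω₀ = (0.05632000, 0.00600000, 0.15104000)
precession coupling = (0.0144, 0.0840, -0.0588)
applied torque τ = (0.1200, 0.0900, 0.1300)

τ = (0.1200, 0.0900, 0.1300)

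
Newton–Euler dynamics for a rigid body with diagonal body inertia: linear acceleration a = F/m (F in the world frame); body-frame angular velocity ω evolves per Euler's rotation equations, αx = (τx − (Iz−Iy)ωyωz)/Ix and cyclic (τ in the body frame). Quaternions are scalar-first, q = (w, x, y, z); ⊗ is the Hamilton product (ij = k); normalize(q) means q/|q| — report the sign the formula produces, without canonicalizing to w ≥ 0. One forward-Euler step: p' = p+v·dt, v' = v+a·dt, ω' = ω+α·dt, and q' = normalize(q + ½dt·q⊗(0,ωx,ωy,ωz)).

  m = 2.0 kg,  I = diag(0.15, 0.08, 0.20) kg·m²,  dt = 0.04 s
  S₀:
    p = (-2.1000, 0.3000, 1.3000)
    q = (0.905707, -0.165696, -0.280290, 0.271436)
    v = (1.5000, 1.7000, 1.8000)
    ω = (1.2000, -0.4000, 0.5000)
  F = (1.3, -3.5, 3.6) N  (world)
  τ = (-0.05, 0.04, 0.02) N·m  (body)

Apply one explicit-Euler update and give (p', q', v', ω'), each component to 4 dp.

p' = (-2.0400, 0.3680, 1.3720)
q' = (0.9044, -0.1445, -0.2793, 0.2884)
v' = (1.5260, 1.6300, 1.8720)
ω' = (1.1931, -0.3650, 0.4973)

ω×(Iω) gyroscopic = (-0.0240, -0.0300, 0.0336)
(τ − ω×Iω)/I = (-0.1733, 0.8750, -0.0680)
ω + α·dt = (1.1931, -0.3650, 0.4973)
q⊗(0,ω) = (-0.0489988, 1.0552778, 0.0462884, 0.8554799)
q + ½dt·q⊗(0,ω), renormalized = (0.9044, -0.1445, -0.2793, 0.2884)
a = (0.6500, -1.7500, 1.8000)
p + v·dt = (-2.0400, 0.3680, 1.3720)
v' = v + a·dt = (1.5260, 1.6300, 1.8720)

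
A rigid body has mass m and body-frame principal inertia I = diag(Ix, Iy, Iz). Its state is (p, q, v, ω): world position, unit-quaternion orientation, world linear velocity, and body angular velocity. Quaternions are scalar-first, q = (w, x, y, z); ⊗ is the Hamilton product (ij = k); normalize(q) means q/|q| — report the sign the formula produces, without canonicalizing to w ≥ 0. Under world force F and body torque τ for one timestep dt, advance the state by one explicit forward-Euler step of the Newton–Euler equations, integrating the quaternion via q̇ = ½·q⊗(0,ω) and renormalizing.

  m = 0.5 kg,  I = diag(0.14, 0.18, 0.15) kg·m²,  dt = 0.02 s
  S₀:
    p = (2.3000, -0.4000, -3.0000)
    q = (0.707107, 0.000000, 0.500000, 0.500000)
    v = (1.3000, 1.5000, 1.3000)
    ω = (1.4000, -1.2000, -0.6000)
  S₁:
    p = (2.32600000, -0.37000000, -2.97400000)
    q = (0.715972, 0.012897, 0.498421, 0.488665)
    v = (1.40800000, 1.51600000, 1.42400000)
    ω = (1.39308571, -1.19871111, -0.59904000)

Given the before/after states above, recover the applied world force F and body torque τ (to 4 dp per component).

F = (2.7000, 0.4000, 3.1000)
τ = (-0.0700, 0.0200, -0.0600)

Δv = v₁−v₀ = (0.10800000, 0.01600000, 0.12400000)
m·(v₁−v₀)/dt = (2.7000, 0.4000, 3.1000)
ω₁ − ω₀ = (-0.00691429, 0.00128889, 0.00096000)
I·α + gyro = (-0.0700, 0.0200, -0.0600)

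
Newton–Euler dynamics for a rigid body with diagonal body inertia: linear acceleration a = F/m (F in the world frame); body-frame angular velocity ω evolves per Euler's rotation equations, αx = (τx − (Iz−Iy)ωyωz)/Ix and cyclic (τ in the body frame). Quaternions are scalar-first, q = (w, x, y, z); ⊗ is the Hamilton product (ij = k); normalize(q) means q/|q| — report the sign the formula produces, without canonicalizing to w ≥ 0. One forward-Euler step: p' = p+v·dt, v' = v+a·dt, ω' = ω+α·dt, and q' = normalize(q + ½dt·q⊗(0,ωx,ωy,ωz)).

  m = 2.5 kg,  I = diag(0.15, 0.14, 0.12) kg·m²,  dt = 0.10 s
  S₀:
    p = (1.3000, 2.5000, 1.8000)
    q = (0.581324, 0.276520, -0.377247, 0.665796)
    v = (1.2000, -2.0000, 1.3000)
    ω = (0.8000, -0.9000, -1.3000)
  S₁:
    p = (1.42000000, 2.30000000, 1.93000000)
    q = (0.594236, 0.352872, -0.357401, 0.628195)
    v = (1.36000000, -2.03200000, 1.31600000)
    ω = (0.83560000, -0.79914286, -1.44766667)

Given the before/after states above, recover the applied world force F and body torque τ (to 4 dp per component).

F = (4.0000, -0.8000, 0.4000)
τ = (0.0300, 0.1100, -0.1700)

ω₁ − ω₀ = (0.03560000, 0.10085714, -0.14766667)
ω₀×(Iω₀) = (-0.0234, -0.0312, 0.0072)
applied torque τ = (0.0300, 0.1100, -0.1700)
Δv = v₁−v₀ = (0.16000000, -0.03200000, 0.01600000)
applied force F = (4.0000, -0.8000, 0.4000)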